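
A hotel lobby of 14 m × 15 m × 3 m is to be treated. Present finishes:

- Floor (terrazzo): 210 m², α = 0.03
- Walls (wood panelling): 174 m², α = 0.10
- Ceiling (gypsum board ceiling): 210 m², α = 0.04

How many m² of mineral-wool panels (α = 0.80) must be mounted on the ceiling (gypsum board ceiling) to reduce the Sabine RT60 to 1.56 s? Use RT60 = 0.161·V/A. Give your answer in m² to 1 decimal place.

43.3

A₁ = Σ Sᵢαᵢ = 210×0.03 + 174×0.10 + 210×0.04 = 32.100 sabins.
Required A₂ = 0.161·630/1.56 = 65.019 sabins.
Absorption to add: 65.019 − 32.100 = 32.919 sabins.
Each m² of panel replacing the ceiling (gypsum board ceiling) adds (0.80 − 0.04) = 0.76 sabins.
Area = ΔA/Δα = 32.919/0.76 = 43.3 m².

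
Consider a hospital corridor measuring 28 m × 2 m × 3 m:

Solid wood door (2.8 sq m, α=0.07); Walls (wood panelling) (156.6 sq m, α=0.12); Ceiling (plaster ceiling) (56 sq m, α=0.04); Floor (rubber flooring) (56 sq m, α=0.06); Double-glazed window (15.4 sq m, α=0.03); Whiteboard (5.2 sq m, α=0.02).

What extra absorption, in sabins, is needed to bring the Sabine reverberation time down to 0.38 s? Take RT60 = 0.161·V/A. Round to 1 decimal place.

46.0 sabins

Total absorption A₁ = 2.8×0.07 + 156.6×0.12 + 56×0.04 + 56×0.06 + 15.4×0.03 + 5.2×0.02
  = 0.196 + 18.792 + 2.240 + 3.360 + 0.462 + 0.104 = 25.154 sq m sabins.
Target A₂ = 0.161·168/0.38 = 71.179 sabins (V = 168 m³).
Shortfall: 71.179 − 25.154 = 46.0 sabins.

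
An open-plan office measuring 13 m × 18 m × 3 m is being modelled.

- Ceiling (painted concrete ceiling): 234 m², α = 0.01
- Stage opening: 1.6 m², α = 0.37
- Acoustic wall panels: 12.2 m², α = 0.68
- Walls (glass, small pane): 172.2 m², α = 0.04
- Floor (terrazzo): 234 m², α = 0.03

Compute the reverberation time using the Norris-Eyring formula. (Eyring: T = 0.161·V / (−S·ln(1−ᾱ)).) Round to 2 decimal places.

Total surface area S = 234 + 1.6 + 12.2 + 172.2 + 234 = 654.0 m².
Σ(Sᵢαᵢ) = 234×0.01 + 1.6×0.37 + 12.2×0.68 + 172.2×0.04 + 234×0.03 = 25.136.
ᾱ = 25.136 / 654.0 = 0.0384.
−S·ln(1−ᾱ) = −654.0 × ln(1 − 0.0384) = 25.608.
V = 13 × 18 × 3 = 702 m³.
RT60 = 0.161 × 702 / 25.608 = 4.41 s.

4.41 seconds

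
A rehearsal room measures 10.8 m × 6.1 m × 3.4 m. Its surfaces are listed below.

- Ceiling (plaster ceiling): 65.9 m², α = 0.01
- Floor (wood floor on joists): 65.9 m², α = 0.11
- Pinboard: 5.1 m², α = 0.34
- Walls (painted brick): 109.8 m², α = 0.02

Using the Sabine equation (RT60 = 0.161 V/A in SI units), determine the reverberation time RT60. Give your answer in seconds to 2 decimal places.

3.05 s

Summing Sᵢαᵢ: 0.659 + 7.249 + 1.734 + 2.196 → A = 11.838 sabins.
Volume V = 10.8 × 6.1 × 3.4 = 223.992 m³.
Sabine: RT60 = 0.161 × 223.992 / 11.838 = 3.05 s.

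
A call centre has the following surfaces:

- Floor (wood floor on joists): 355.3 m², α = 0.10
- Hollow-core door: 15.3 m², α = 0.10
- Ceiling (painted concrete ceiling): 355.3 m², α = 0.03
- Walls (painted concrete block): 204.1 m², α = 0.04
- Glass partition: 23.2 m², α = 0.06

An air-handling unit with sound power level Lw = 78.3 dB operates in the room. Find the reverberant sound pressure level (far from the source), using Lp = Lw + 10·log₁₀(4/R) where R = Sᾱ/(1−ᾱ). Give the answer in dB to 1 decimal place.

Σ(Sᵢαᵢ) = 355.3·0.10 + 15.3·0.10 + 355.3·0.03 + 204.1·0.04 + 23.2·0.06 = 57.275; total area S = 953.2 m².
ᾱ = 0.0601, so room constant R = A/(1−ᾱ) = 60.937 m².
Lp = 78.3 + 10·log₁₀(4/60.937) = 78.3 + (-11.83) = 66.5 dB.

66.5 dB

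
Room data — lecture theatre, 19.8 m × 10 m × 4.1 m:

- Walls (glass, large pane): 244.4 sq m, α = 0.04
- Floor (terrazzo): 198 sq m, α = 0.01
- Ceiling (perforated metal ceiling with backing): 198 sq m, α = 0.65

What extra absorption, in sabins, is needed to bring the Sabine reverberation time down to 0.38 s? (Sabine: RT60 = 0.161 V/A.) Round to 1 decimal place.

203.5 sabins

Equivalent absorption area: A₁ = 244.4×0.04 + 198×0.01 + 198×0.65 = 140.456 sq m.
For T = 0.38 s, need A₂ = 0.161·V/T = 0.161·811.8/0.38 = 343.947 sabins.
ΔA = A₂ − A₁ = 343.947 − 140.456 = 203.5 sabins.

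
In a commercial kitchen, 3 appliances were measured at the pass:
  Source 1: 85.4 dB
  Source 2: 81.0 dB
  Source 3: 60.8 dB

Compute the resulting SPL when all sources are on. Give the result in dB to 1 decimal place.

Converting to relative power and adding: 10^(85.4/10) + 10^(81.0/10) + 10^(60.8/10) = 4.738e+08.
L_total = 10·log₁₀(4.738e+08) = 86.8 dB.

86.8 dB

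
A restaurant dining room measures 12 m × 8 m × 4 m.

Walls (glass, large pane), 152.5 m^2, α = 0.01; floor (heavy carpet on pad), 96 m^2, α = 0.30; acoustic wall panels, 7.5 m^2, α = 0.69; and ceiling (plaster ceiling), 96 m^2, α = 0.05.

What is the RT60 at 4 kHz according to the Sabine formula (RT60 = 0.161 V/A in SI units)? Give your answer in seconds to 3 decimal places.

1.534 s

Equivalent absorption area: A = 152.5·0.01 + 96·0.30 + 7.5·0.69 + 96·0.05 = 40.300 m^2.
V = 12·8·4 = 384 m³.
RT60 = 0.161 · V / A = 0.161 × 384 / 40.300 = 1.534 s.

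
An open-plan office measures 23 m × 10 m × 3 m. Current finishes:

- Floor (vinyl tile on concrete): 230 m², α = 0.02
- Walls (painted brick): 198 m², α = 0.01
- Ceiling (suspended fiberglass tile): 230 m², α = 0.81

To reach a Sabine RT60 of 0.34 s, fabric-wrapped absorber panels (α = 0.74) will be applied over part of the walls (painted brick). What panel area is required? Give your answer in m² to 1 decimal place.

Total absorption A₁ = 230·0.02 + 198·0.01 + 230·0.81
  = 4.600 + 1.980 + 186.300 = 192.880 m² sabins.
V = 690 m³. Target absorption A₂ = 0.161 × 690 / 0.34 = 326.735 sabins.
Absorption to add: 326.735 − 192.880 = 133.855 sabins.
Each m² of panel replacing the walls (painted brick) adds (0.74 − 0.01) = 0.73 sabins.
Panel area = 133.855 / 0.73 = 183.4 m².

183.4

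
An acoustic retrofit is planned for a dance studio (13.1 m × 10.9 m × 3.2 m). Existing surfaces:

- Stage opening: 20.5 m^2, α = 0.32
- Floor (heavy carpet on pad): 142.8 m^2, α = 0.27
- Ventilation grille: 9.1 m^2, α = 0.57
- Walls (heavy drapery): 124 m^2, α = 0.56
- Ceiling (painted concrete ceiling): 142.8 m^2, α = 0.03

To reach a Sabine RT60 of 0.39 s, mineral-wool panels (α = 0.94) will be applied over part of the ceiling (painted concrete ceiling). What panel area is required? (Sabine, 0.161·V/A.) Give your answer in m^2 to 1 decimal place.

A₁ = Σ Sᵢαᵢ = 20.5×0.32 + 142.8×0.27 + 9.1×0.57 + 124×0.56 + 142.8×0.03 = 124.027 sabins.
Required A₂ = 0.161·456.928/0.39 = 188.629 sabins.
ΔA needed = 188.629 − 124.027 = 64.602 sabins.
Net gain per m^2: Δα = 0.94 − 0.03 = 0.91.
Area = ΔA/Δα = 64.602/0.91 = 71.0 m^2.

71.0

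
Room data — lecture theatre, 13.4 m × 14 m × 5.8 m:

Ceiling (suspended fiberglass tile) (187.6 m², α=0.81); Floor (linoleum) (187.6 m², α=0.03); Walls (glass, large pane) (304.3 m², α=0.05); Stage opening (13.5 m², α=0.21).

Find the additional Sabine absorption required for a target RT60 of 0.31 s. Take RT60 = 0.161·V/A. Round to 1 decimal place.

389.5 sabins

A₁ = Σ Sᵢαᵢ = 187.6·0.81 + 187.6·0.03 + 304.3·0.05 + 13.5·0.21 = 175.634 sabins.
Target A₂ = 0.161·1088.08/0.31 = 565.100 sabins (V = 1088.08 m³).
Shortfall: 565.100 − 175.634 = 389.5 sabins.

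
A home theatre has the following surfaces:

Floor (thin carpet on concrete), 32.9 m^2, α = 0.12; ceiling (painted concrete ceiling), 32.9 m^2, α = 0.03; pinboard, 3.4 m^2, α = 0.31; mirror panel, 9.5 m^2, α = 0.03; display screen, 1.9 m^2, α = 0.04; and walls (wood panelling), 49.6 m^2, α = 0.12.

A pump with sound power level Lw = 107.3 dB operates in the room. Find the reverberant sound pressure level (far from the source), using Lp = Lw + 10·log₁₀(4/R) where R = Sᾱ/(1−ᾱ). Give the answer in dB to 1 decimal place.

A = 12.302 sabins; S = 130.2 m^2.
ᾱ = 0.0945, so room constant R = A/(1−ᾱ) = 13.586 m^2.
Lp = Lw + 10 log₁₀(4/R) = 107.3 -5.31 = 102.0 dB.

102.0 dB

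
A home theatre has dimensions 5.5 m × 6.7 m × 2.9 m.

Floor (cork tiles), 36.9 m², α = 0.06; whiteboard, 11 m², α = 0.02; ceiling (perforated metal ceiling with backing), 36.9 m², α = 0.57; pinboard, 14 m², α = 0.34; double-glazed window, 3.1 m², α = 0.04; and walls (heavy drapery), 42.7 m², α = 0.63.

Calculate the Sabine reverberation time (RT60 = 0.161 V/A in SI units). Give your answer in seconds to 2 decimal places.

A = Σ Sᵢαᵢ = 36.9·0.06 + 11·0.02 + 36.9·0.57 + 14·0.34 + 3.1·0.04 + 42.7·0.63 = 55.252 sabins.
Room volume: 106.865 m³.
Sabine: RT60 = 0.161 × 106.865 / 55.252 = 0.31 s.

0.31 s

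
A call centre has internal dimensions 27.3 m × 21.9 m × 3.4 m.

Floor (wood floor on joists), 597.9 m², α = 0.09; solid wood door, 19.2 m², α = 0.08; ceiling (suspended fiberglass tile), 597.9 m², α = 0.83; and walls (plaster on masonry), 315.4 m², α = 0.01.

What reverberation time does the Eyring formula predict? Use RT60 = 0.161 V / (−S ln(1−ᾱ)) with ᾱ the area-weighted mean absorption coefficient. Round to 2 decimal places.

Total surface area S = 597.9 + 19.2 + 597.9 + 315.4 = 1530.4 m².
Σ(Sᵢαᵢ) = 597.9·0.09 + 19.2·0.08 + 597.9·0.83 + 315.4·0.01 = 554.758.
ᾱ = 554.758 / 1530.4 = 0.3625.
−S·ln(1−ᾱ) = −1530.4 × ln(1 − 0.3625) = 688.988.
V = 27.3 × 21.9 × 3.4 = 2032.758 m³.
T = 0.161·V/[−S·ln(1−ᾱ)] = 0.161·2032.758/688.988 = 0.48 s.

0.48 s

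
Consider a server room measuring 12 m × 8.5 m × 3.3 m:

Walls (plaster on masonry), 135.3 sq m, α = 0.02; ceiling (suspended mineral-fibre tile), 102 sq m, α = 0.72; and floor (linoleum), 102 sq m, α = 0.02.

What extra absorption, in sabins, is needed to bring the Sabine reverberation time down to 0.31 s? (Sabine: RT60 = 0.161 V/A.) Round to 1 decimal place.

96.6 sabins

Equivalent absorption area: A₁ = 135.3×0.02 + 102×0.72 + 102×0.02 = 78.186 sq m.
For T = 0.31 s, need A₂ = 0.161·V/T = 0.161·336.6/0.31 = 174.815 sabins.
ΔA = A₂ − A₁ = 174.815 − 78.186 = 96.6 sabins.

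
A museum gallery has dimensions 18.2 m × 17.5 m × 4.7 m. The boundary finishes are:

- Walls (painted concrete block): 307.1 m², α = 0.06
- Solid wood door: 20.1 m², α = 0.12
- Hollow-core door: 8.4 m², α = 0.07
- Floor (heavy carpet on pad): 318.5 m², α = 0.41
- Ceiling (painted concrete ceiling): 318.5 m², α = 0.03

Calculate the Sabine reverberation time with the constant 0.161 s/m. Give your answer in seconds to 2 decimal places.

A = Σ Sᵢαᵢ = 307.1*0.06 + 20.1*0.12 + 8.4*0.07 + 318.5*0.41 + 318.5*0.03 = 161.566 sabins.
V = 18.2·17.5·4.7 = 1496.95 m³.
Sabine: RT60 = 0.161 × 1496.95 / 161.566 = 1.49 s.

1.49 s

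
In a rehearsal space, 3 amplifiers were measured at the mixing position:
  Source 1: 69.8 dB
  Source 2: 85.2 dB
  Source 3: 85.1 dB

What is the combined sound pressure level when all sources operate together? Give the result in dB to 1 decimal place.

Converting to relative power and adding: 10^(69.8/10) + 10^(85.2/10) + 10^(85.1/10) = 6.643e+08.
Combined level = 10 log₁₀(6.643e+08) = 88.2 dB.

88.2 dB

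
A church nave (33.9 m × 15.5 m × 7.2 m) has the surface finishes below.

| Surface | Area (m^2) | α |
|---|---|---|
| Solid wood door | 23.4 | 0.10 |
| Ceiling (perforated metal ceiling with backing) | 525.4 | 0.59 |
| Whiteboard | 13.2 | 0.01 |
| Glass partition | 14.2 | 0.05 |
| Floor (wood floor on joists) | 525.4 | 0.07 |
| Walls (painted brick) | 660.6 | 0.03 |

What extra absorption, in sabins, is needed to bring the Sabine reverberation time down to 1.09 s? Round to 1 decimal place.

A₁ = Σ Sᵢαᵢ = 23.4*0.10 + 525.4*0.59 + 13.2*0.01 + 14.2*0.05 + 525.4*0.07 + 660.6*0.03 = 369.764 sabins.
For T = 1.09 s, need A₂ = 0.161·V/T = 0.161·3783.24/1.09 = 558.809 sabins.
Shortfall: 558.809 − 369.764 = 189.0 sabins.

189.0 sabins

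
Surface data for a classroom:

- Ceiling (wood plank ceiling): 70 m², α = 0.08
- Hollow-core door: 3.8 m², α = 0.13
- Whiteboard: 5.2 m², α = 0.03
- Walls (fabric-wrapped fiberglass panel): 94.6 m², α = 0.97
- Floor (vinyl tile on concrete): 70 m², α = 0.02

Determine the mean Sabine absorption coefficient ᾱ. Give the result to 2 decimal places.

0.41

S = Σ Sᵢ = 70 + 3.8 + 5.2 + 94.6 + 70 = 243.6 m².
Σ(Sᵢαᵢ) = 70*0.08 + 3.8*0.13 + 5.2*0.03 + 94.6*0.97 + 70*0.02 = 99.412.
ᾱ = 99.412 / 243.6 = 0.41.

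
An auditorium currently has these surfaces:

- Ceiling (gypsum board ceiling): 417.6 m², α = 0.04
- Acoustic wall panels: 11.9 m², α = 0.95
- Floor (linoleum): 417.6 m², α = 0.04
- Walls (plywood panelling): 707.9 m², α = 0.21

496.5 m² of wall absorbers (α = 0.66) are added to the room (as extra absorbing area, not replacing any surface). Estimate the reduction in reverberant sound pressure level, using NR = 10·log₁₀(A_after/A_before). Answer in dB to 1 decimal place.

4.3 dB

A_before = Σ Sᵢαᵢ = 417.6·0.04 + 11.9·0.95 + 417.6·0.04 + 707.9·0.21 = 193.372 sabins.
Treatment contributes 496.5·0.66 = 327.690 sabins.
New total A_after = 521.062 sabins.
NR = 10·log₁₀(521.062/193.372) = 4.3 dB.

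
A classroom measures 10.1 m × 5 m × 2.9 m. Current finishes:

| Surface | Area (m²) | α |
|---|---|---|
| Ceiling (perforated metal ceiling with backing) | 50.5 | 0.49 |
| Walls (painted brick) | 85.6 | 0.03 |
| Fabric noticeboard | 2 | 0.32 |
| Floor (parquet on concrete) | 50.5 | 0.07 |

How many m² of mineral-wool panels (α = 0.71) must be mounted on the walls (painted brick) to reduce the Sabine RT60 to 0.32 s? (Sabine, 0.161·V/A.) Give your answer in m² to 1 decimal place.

Total absorption A₁ = 50.5·0.49 + 85.6·0.03 + 2·0.32 + 50.5·0.07
  = 24.745 + 2.568 + 0.640 + 3.535 = 31.488 m² sabins.
V = 146.45 m³. Target absorption A₂ = 0.161 × 146.45 / 0.32 = 73.683 sabins.
ΔA needed = 73.683 − 31.488 = 42.195 sabins.
Each m² of panel replacing the walls (painted brick) adds (0.71 − 0.03) = 0.68 sabins.
Area = ΔA/Δα = 42.195/0.68 = 62.1 m².

62.1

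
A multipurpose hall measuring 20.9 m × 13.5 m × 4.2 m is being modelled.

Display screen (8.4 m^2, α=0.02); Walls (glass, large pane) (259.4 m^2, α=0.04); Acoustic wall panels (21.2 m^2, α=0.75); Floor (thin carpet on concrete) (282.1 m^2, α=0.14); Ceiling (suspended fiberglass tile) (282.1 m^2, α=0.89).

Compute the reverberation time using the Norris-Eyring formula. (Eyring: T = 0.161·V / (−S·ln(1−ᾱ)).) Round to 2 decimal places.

Total surface area S = 8.4 + 259.4 + 21.2 + 282.1 + 282.1 = 853.2 m^2.
Σ(Sᵢαᵢ) = 8.4·0.02 + 259.4·0.04 + 21.2·0.75 + 282.1·0.14 + 282.1·0.89 = 317.007.
ᾱ = 317.007 / 853.2 = 0.3716.
−S·ln(1−ᾱ) = −853.2 × ln(1 − 0.3716) = 396.378.
V = 20.9 × 13.5 × 4.2 = 1185.03 m³.
RT60 = 0.161 × 1185.03 / 396.378 = 0.48 s.

0.48 s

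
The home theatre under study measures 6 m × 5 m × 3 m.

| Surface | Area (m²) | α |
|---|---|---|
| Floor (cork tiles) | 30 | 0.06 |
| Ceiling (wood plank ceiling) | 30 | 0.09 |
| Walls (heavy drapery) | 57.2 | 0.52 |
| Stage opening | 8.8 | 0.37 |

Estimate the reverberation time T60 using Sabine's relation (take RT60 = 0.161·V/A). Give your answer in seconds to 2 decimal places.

Summing Sᵢαᵢ: 1.800 + 2.700 + 29.744 + 3.256 → A = 37.500 sabins.
Room volume: 90 m³.
T = 0.161 V/A = 0.161·90/37.500 = 0.39 s.

0.39 sec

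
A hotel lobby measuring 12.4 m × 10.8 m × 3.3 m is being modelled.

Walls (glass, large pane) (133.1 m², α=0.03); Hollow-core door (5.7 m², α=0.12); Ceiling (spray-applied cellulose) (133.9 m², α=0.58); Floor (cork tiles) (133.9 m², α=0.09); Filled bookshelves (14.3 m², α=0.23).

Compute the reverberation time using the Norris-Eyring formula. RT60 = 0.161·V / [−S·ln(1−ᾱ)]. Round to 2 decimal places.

0.64 s

S = Σ Sᵢ = 420.9 m².
Absorption A = 133.1×0.03 + 5.7×0.12 + 133.9×0.58 + 133.9×0.09 + 14.3×0.23 = 97.679 sabins.
Mean coefficient ᾱ = A/S = 0.2321.
Eyring denominator: −S ln(1−ᾱ) = 111.158.
V = 12.4 × 10.8 × 3.3 = 441.936 m³.
RT60 = 0.161 × 441.936 / 111.158 = 0.64 s.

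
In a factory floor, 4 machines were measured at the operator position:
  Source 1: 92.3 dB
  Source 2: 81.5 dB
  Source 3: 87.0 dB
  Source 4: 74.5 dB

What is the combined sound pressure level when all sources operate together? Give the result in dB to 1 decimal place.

93.7 dB

Σ 10^(Lᵢ/10) = 2.369e+09.
Combined level = 10 log₁₀(2.369e+09) = 93.7 dB.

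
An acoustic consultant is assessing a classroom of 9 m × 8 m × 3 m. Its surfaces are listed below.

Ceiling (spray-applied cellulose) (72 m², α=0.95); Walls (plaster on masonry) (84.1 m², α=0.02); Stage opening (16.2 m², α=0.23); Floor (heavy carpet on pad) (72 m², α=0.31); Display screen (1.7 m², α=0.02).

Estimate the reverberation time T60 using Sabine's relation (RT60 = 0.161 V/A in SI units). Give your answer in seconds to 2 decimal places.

0.36 s

Total absorption A = 72·0.95 + 84.1·0.02 + 16.2·0.23 + 72·0.31 + 1.7·0.02
  = 68.400 + 1.682 + 3.726 + 22.320 + 0.034 = 96.162 m² sabins.
Volume V = 9 × 8 × 3 = 216 m³.
Sabine: RT60 = 0.161 × 216 / 96.162 = 0.36 s.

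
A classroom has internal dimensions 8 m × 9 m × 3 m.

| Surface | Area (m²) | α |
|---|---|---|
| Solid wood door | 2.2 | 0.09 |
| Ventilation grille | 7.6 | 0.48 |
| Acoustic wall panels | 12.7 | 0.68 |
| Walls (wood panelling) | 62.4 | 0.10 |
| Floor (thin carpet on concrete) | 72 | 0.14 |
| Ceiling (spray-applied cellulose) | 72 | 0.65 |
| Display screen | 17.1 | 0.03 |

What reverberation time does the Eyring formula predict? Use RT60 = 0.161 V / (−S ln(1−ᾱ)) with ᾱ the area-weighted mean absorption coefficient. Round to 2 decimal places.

0.38 sec

S = Σ Sᵢ = 246.0 m².
Σ(Sᵢαᵢ) = 2.2×0.09 + 7.6×0.48 + 12.7×0.68 + 62.4×0.10 + 72×0.14 + 72×0.65 + 17.1×0.03 = 76.115.
ᾱ = 76.115 / 246.0 = 0.3094.
−S·ln(1−ᾱ) = −246.0 × ln(1 − 0.3094) = 91.068.
V = 8 × 9 × 3 = 216 m³.
T = 0.161·V/[−S·ln(1−ᾱ)] = 0.161·216/91.068 = 0.38 s.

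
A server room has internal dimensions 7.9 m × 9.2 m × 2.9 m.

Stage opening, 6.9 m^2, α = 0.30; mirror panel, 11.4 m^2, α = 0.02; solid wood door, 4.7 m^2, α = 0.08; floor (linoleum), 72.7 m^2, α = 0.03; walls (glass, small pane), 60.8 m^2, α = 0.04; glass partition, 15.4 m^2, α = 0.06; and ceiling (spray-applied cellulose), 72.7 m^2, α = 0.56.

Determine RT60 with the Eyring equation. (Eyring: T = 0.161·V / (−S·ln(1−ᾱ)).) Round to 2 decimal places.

S = Σ Sᵢ = 244.6 m^2.
Absorption A = 6.9×0.30 + 11.4×0.02 + 4.7×0.08 + 72.7×0.03 + 60.8×0.04 + 15.4×0.06 + 72.7×0.56 = 48.923 sabins.
Mean coefficient ᾱ = A/S = 0.2000.
Eyring denominator: −S ln(1−ᾱ) = 54.581.
V = 7.9 × 9.2 × 2.9 = 210.772 m³.
T = 0.161·V/[−S·ln(1−ᾱ)] = 0.161·210.772/54.581 = 0.62 s.

0.62 s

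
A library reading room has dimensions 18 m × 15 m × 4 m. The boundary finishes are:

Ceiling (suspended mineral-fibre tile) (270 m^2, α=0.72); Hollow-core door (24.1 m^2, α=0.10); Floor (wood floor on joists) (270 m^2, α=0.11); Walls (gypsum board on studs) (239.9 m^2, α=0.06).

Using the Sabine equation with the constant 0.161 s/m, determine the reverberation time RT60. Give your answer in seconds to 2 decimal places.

Total absorption A = 270×0.72 + 24.1×0.10 + 270×0.11 + 239.9×0.06
  = 194.400 + 2.410 + 29.700 + 14.394 = 240.904 m^2 sabins.
V = 18·15·4 = 1080 m³.
T = 0.161 V/A = 0.161·1080/240.904 = 0.72 s.

0.72 seconds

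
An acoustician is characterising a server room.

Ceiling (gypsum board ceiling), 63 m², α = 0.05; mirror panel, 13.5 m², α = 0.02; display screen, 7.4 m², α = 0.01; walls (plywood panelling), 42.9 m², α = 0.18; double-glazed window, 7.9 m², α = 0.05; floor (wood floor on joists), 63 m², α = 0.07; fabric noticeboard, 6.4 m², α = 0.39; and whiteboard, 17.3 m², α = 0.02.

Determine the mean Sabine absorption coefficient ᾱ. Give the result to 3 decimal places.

Total surface area S = 221.4 m².
A = 63*0.05 + 13.5*0.02 + 7.4*0.01 + 42.9*0.18 + 7.9*0.05 + 63*0.07 + 6.4*0.39 + 17.3*0.02 = 18.863 sabins.
ᾱ = 18.863 / 221.4 = 0.085.

0.085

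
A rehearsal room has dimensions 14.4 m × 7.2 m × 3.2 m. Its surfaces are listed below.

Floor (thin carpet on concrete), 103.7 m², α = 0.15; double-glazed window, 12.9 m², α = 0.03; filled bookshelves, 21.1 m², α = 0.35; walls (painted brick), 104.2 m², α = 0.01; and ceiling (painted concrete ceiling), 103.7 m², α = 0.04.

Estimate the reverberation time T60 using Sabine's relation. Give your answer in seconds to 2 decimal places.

1.87 s

Equivalent absorption area: A = 103.7*0.15 + 12.9*0.03 + 21.1*0.35 + 104.2*0.01 + 103.7*0.04 = 28.517 m².
Room volume: 331.776 m³.
T = 0.161 V/A = 0.161·331.776/28.517 = 1.87 s.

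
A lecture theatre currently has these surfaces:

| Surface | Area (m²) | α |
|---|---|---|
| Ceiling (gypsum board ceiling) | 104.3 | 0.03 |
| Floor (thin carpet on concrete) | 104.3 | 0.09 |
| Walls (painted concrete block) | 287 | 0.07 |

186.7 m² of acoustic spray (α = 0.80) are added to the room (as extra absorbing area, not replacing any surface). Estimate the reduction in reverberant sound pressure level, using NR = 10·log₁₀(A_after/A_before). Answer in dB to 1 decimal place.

Equivalent absorption area: A_before = 104.3·0.03 + 104.3·0.09 + 287·0.07 = 32.606 m².
Added absorption = 186.7 × 0.80 = 149.360 sabins.
A_after = 32.606 + 149.360 = 181.966 sabins.
Reduction = 10 log₁₀(A_after/A_before) = 10 log₁₀(5.5808) = 7.5 dB.

7.5 dB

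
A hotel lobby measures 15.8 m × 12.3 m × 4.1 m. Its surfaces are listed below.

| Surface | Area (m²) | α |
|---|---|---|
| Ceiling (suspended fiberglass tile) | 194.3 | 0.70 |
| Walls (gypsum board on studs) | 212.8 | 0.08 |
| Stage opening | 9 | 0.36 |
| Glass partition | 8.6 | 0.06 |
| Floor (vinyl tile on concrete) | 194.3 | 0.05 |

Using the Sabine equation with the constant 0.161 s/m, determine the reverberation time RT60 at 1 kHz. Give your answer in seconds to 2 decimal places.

0.77 sec

A = Σ Sᵢαᵢ = 194.3×0.70 + 212.8×0.08 + 9×0.36 + 8.6×0.06 + 194.3×0.05 = 166.505 sabins.
Room volume: 796.794 m³.
T = 0.161 V/A = 0.161·796.794/166.505 = 0.77 s.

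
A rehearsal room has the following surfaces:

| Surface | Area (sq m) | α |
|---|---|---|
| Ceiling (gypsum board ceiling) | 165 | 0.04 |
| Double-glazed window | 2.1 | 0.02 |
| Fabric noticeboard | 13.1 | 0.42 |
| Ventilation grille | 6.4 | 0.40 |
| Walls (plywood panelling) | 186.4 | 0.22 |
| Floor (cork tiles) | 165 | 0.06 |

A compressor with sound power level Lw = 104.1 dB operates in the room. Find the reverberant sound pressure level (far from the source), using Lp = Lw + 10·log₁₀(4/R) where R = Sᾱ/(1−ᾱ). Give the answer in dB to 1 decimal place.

Σ(Sᵢαᵢ) = 165×0.04 + 2.1×0.02 + 13.1×0.42 + 6.4×0.40 + 186.4×0.22 + 165×0.06 = 65.612; total area S = 538.0 sq m.
ᾱ = 65.612/538.0 = 0.1220; R = Sᾱ/(1−ᾱ) = 65.612/(1−0.1220) = 74.729 sq m.
Lp = 104.1 + 10·log₁₀(4/74.729) = 104.1 + (-12.71) = 91.4 dB.

91.4 dB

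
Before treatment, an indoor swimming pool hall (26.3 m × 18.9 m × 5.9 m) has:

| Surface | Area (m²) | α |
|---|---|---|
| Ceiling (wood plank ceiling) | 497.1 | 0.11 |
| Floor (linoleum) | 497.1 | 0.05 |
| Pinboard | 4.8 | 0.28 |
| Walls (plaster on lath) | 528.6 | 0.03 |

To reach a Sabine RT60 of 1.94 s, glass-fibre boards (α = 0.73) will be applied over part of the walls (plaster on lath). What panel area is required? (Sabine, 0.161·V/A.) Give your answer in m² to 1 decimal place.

209.5

Summing Sᵢαᵢ: 54.681 + 24.855 + 1.344 + 15.858 → A₁ = 96.738 sabins.
V = 2932.713 m³. Target absorption A₂ = 0.161 × 2932.713 / 1.94 = 243.385 sabins.
ΔA needed = 243.385 − 96.738 = 146.647 sabins.
Each m² of panel replacing the walls (plaster on lath) adds (0.73 − 0.03) = 0.70 sabins.
Panel area = 146.647 / 0.70 = 209.5 m².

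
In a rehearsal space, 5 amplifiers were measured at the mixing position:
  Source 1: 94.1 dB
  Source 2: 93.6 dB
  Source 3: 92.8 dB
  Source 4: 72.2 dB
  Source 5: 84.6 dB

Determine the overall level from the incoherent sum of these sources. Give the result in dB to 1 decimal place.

Converting to relative power and adding: 10^(94.1/10) + 10^(93.6/10) + 10^(92.8/10) + 10^(72.2/10) + 10^(84.6/10) = 7.072e+09.
L_total = 10·log₁₀(7.072e+09) = 98.5 dB.

98.5 dB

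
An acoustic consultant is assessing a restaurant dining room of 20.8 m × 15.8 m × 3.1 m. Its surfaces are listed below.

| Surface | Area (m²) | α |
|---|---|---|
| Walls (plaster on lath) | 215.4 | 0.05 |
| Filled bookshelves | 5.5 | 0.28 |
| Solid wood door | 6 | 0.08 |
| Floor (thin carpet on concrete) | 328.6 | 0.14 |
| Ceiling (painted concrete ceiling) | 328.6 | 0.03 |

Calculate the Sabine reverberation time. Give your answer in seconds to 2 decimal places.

Total absorption A = 215.4×0.05 + 5.5×0.28 + 6×0.08 + 328.6×0.14 + 328.6×0.03
  = 10.770 + 1.540 + 0.480 + 46.004 + 9.858 = 68.652 m² sabins.
V = 20.8·15.8·3.1 = 1018.784 m³.
RT60 = 0.161 · V / A = 0.161 × 1018.784 / 68.652 = 2.39 s.

2.39 s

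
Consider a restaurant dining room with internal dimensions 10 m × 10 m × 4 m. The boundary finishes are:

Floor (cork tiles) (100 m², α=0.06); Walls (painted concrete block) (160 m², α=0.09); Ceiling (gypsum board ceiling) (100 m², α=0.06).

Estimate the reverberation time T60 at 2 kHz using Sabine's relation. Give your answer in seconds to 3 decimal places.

2.439 s

Total absorption A = 100×0.06 + 160×0.09 + 100×0.06
  = 6.000 + 14.400 + 6.000 = 26.400 m² sabins.
V = 10·10·4 = 400 m³.
T = 0.161 V/A = 0.161·400/26.400 = 2.439 s.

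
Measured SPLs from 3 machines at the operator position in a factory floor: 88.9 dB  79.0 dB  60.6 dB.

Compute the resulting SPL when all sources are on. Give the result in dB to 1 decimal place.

89.3 dB

Σ 10^(Lᵢ/10) = 8.568e+08.
Combined level = 10 log₁₀(8.568e+08) = 89.3 dB.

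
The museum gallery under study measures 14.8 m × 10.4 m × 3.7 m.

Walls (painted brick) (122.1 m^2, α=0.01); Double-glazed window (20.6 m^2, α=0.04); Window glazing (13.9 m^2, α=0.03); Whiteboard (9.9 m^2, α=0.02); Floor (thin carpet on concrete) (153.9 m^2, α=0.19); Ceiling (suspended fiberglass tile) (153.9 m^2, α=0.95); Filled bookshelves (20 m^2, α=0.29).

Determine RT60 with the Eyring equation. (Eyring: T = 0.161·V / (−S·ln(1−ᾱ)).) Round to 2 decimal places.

0.40 seconds

S = Σ Sᵢ = 494.3 m^2.
Absorption A = 122.1×0.01 + 20.6×0.04 + 13.9×0.03 + 9.9×0.02 + 153.9×0.19 + 153.9×0.95 + 20×0.29 = 183.906 sabins.
Mean coefficient ᾱ = A/S = 0.3721.
−S·ln(1−ᾱ) = −494.3 × ln(1 − 0.3721) = 230.035.
V = 14.8 × 10.4 × 3.7 = 569.504 m³.
RT60 = 0.161 × 569.504 / 230.035 = 0.40 s.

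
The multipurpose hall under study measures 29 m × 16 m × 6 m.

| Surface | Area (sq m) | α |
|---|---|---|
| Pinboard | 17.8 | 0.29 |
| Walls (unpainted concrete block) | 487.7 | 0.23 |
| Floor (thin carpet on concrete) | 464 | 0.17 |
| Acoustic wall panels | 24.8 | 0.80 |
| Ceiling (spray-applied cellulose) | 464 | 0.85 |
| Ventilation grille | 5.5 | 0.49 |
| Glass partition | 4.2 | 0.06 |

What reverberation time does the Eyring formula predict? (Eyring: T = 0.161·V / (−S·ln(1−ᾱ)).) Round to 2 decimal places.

0.56 s

S = Σ Sᵢ = 1468.0 sq m.
Absorption A = 17.8·0.29 + 487.7·0.23 + 464·0.17 + 24.8·0.80 + 464·0.85 + 5.5·0.49 + 4.2·0.06 = 613.400 sabins.
ᾱ = 613.400 / 1468.0 = 0.4178.
Eyring denominator: −S ln(1−ᾱ) = 794.102.
V = 29 × 16 × 6 = 2784 m³.
RT60 = 0.161 × 2784 / 794.102 = 0.56 s.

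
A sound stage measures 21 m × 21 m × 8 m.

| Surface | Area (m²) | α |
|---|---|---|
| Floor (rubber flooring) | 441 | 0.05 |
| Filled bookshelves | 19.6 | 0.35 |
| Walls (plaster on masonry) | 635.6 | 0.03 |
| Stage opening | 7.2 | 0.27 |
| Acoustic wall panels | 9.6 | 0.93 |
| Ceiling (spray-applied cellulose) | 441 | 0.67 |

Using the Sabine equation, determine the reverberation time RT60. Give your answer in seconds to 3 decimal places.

Equivalent absorption area: A = 441·0.05 + 19.6·0.35 + 635.6·0.03 + 7.2·0.27 + 9.6·0.93 + 441·0.67 = 354.320 m².
V = 21·21·8 = 3528 m³.
Sabine: RT60 = 0.161 × 3528 / 354.320 = 1.603 s.

1.603 sec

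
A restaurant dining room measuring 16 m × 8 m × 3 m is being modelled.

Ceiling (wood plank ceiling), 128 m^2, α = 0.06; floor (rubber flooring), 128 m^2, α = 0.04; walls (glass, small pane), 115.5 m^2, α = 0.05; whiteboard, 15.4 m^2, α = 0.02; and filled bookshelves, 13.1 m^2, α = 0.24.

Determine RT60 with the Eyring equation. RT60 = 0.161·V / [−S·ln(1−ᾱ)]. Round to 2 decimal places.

S = Σ Sᵢ = 400.0 m^2.
Σ(Sᵢαᵢ) = 128×0.06 + 128×0.04 + 115.5×0.05 + 15.4×0.02 + 13.1×0.24 = 22.027.
Mean coefficient ᾱ = A/S = 0.0551.
Eyring denominator: −S ln(1−ᾱ) = 22.670.
V = 16 × 8 × 3 = 384 m³.
T = 0.161·V/[−S·ln(1−ᾱ)] = 0.161·384/22.670 = 2.73 s.

2.73 s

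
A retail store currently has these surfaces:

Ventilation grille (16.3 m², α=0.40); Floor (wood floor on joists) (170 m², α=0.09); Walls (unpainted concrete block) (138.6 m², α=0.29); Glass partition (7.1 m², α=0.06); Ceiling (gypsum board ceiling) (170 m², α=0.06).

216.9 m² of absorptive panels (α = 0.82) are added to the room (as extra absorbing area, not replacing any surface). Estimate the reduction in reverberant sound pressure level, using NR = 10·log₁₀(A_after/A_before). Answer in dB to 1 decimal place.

Summing Sᵢαᵢ: 6.520 + 15.300 + 40.194 + 0.426 + 10.200 → A_before = 72.640 sabins.
Treatment contributes 216.9·0.82 = 177.858 sabins.
New total A_after = 250.498 sabins.
Reduction = 10 log₁₀(A_after/A_before) = 10 log₁₀(3.4485) = 5.4 dB.

5.4 dB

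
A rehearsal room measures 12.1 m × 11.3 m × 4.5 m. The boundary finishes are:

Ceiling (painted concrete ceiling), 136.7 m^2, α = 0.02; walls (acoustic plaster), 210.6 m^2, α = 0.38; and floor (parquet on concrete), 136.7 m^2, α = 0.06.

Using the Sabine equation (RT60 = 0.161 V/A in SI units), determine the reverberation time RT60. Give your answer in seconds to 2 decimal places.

1.09 s

Total absorption A = 136.7·0.02 + 210.6·0.38 + 136.7·0.06
  = 2.734 + 80.028 + 8.202 = 90.964 m^2 sabins.
Volume V = 12.1 × 11.3 × 4.5 = 615.285 m³.
T = 0.161 V/A = 0.161·615.285/90.964 = 1.09 s.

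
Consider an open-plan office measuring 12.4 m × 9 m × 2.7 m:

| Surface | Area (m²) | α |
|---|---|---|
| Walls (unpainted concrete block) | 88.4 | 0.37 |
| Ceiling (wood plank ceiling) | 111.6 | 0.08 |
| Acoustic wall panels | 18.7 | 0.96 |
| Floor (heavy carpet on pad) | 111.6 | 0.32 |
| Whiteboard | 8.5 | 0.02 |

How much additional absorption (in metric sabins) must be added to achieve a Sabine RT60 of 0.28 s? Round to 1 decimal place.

77.8 sabins

A₁ = Σ Sᵢαᵢ = 88.4*0.37 + 111.6*0.08 + 18.7*0.96 + 111.6*0.32 + 8.5*0.02 = 95.470 sabins.
V = 301.32 m³. Required absorption A₂ = 0.161 × 301.32 / 0.28 = 173.259 sabins.
Additional absorption ΔA = 173.259 − 95.470 = 77.8 sabins.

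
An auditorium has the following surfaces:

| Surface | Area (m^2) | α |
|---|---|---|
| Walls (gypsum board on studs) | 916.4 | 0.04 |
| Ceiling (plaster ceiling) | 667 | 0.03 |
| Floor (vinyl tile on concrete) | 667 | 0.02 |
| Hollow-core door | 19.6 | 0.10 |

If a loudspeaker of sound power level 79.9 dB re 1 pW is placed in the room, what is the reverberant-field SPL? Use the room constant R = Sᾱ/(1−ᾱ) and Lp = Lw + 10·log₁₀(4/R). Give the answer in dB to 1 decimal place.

A = 71.966 sabins; S = 2270.0 m^2.
ᾱ = 0.0317, so room constant R = A/(1−ᾱ) = 74.322 m^2.
Lp = 79.9 + 10·log₁₀(4/74.322) = 79.9 + (-12.69) = 67.2 dB.

67.2 dB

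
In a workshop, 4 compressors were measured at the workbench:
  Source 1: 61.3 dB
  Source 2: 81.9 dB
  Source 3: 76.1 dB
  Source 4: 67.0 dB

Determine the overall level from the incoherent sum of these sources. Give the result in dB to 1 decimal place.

83.1 dB

Σ 10^(Lᵢ/10) = 2.02e+08.
Back to dB: 10·log₁₀ Σ = 83.1 dB.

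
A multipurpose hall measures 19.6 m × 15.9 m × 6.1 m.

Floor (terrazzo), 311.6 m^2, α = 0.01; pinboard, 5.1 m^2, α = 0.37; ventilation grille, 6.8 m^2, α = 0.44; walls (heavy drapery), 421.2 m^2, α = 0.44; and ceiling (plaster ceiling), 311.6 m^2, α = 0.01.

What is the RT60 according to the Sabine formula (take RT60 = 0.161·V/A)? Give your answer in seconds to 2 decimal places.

1.56 s

Summing Sᵢαᵢ: 3.116 + 1.887 + 2.992 + 185.328 + 3.116 → A = 196.439 sabins.
V = 19.6·15.9·6.1 = 1901.004 m³.
RT60 = 0.161 · V / A = 0.161 × 1901.004 / 196.439 = 1.56 s.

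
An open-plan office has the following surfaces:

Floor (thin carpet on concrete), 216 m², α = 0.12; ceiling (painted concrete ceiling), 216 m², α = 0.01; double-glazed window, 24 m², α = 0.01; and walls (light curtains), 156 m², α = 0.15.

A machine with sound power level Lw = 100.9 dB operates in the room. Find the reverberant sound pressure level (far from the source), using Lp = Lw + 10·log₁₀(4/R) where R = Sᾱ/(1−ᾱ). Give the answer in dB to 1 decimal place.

89.4 dB

A = 51.720 sabins; S = 612.0 m².
ᾱ = 51.720/612.0 = 0.0845; R = Sᾱ/(1−ᾱ) = 51.720/(1−0.0845) = 56.494 m².
Lp = 100.9 + 10·log₁₀(4/56.494) = 100.9 + (-11.50) = 89.4 dB.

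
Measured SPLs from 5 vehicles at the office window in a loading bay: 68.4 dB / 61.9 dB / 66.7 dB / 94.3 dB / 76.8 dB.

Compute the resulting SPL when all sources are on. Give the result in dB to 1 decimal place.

94.4 dB

Sum in the linear (power) domain: Σ 10^(Lᵢ/10) = 10^(68.4/10) + 10^(61.9/10) + 10^(66.7/10) + 10^(94.3/10) + 10^(76.8/10) = 2.753e+09.
L_total = 10·log₁₀(2.753e+09) = 94.4 dB.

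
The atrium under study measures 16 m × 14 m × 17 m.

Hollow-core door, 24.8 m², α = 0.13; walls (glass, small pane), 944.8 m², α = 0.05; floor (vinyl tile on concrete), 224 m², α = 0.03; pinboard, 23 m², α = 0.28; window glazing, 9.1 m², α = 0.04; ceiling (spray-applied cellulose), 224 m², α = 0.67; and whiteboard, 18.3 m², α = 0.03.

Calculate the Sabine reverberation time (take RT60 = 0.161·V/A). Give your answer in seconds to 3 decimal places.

2.857 seconds

Summing Sᵢαᵢ: 3.224 + 47.240 + 6.720 + 6.440 + 0.364 + 150.080 + 0.549 → A = 214.617 sabins.
Room volume: 3808 m³.
T = 0.161 V/A = 0.161·3808/214.617 = 2.857 s.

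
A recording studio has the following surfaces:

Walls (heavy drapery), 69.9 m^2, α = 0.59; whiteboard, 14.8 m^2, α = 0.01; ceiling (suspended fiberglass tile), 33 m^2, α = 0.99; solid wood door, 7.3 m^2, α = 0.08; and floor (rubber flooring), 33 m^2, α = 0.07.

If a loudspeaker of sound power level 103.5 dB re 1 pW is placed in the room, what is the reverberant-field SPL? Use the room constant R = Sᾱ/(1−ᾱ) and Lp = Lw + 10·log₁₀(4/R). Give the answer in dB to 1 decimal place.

87.8 dB

A = 76.953 sabins; S = 158.0 m^2.
ᾱ = 76.953/158.0 = 0.4870; R = Sᾱ/(1−ᾱ) = 76.953/(1−0.4870) = 150.006 m^2.
Lp = Lw + 10 log₁₀(4/R) = 103.5 -15.74 = 87.8 dB.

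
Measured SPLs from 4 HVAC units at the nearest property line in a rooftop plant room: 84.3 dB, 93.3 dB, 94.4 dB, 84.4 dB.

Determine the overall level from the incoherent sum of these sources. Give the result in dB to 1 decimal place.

Sum in the linear (power) domain: Σ 10^(Lᵢ/10) = 10^(84.3/10) + 10^(93.3/10) + 10^(94.4/10) + 10^(84.4/10) = 5.437e+09.
L_total = 10·log₁₀(5.437e+09) = 97.4 dB.

97.4 dB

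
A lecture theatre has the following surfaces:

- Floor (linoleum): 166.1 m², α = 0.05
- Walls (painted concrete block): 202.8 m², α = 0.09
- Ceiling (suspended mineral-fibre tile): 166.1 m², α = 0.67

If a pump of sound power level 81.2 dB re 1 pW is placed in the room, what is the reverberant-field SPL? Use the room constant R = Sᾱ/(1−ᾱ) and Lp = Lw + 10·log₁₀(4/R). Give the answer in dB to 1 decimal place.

64.5 dB

Σ(Sᵢαᵢ) = 166.1×0.05 + 202.8×0.09 + 166.1×0.67 = 137.844; total area S = 535.0 m².
ᾱ = 137.844/535.0 = 0.2577; R = Sᾱ/(1−ᾱ) = 137.844/(1−0.2577) = 185.699 m².
Lp = 81.2 + 10·log₁₀(4/185.699) = 81.2 + (-16.67) = 64.5 dB.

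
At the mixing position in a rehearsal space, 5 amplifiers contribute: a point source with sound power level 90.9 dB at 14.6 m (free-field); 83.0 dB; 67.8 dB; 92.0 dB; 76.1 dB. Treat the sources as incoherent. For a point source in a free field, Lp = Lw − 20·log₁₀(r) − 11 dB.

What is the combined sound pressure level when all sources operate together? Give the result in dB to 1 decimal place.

92.6 dB

Source at 14.6 m: Lp = 90.9 − 20·log₁₀(14.6) − 11 = 56.6 dB.
Σ 10^(Lᵢ/10) = 1.832e+09.
L_total = 10·log₁₀(1.832e+09) = 92.6 dB.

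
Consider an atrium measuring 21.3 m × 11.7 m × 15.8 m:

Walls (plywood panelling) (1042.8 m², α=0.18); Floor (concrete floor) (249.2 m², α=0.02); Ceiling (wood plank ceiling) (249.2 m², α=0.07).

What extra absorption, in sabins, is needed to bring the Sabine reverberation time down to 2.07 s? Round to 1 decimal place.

Summing Sᵢαᵢ: 187.704 + 4.984 + 17.444 → A₁ = 210.132 sabins.
Target A₂ = 0.161·3937.518/2.07 = 306.251 sabins (V = 3937.518 m³).
ΔA = A₂ − A₁ = 306.251 − 210.132 = 96.1 sabins.

96.1 sabins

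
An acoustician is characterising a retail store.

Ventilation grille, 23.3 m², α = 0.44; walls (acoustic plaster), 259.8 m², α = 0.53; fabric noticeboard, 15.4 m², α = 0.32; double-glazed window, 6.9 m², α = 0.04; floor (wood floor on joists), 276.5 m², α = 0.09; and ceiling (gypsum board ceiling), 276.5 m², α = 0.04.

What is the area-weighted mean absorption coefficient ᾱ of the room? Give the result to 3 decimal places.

0.220

Total surface area S = 858.4 m².
Weighted sum Σ Sα = 189.095.
ᾱ = 189.095 / 858.4 = 0.220.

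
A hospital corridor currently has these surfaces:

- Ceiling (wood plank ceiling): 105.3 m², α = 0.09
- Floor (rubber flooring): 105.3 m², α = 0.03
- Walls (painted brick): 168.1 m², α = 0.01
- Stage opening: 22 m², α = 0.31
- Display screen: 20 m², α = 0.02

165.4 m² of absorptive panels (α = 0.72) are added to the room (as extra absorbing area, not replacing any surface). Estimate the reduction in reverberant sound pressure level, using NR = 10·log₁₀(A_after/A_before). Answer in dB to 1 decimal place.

A_before = Σ Sᵢαᵢ = 105.3·0.09 + 105.3·0.03 + 168.1·0.01 + 22·0.31 + 20·0.02 = 21.537 sabins.
Added absorption = 165.4 × 0.72 = 119.088 sabins.
New total A_after = 140.625 sabins.
Reduction = 10 log₁₀(A_after/A_before) = 10 log₁₀(6.5295) = 8.1 dB.

8.1 dB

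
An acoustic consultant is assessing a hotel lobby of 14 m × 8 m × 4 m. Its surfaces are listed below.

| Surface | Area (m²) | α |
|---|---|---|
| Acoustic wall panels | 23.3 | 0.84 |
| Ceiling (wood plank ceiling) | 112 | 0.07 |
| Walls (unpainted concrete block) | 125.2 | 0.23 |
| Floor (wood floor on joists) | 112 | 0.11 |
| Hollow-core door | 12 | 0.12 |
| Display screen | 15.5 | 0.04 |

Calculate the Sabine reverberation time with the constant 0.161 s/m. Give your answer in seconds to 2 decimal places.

1.02 sec

Summing Sᵢαᵢ: 19.572 + 7.840 + 28.796 + 12.320 + 1.440 + 0.620 → A = 70.588 sabins.
V = 14·8·4 = 448 m³.
Sabine: RT60 = 0.161 × 448 / 70.588 = 1.02 s.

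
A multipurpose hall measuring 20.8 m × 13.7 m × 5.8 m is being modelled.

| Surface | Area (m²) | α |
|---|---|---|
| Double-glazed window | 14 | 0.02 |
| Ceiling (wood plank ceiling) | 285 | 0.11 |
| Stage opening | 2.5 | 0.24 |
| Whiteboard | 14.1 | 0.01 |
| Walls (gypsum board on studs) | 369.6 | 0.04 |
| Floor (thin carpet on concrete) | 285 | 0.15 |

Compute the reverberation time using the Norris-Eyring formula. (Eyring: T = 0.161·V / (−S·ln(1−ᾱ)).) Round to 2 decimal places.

S = Σ Sᵢ = 970.2 m².
Absorption A = 14·0.02 + 285·0.11 + 2.5·0.24 + 14.1·0.01 + 369.6·0.04 + 285·0.15 = 89.905 sabins.
ᾱ = 89.905 / 970.2 = 0.0927.
Eyring denominator: −S ln(1−ᾱ) = 94.383.
V = 20.8 × 13.7 × 5.8 = 1652.768 m³.
RT60 = 0.161 × 1652.768 / 94.383 = 2.82 s.

2.82 sec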